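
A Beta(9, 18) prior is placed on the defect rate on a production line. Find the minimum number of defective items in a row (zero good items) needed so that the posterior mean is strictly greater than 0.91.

k = 174

After k defective items and 0 good items the posterior is Beta(9+k, 18), with mean (9+k)/(9+18+k).
Set (9+k)/(27+k) > 0.91 and solve: k > (0.91·27 − 9)/(1 − 0.91) = 173.000.
The smallest integer exceeding 173.000 is 174, and checking k=174: (183)/(201) = 0.9104 > 0.91.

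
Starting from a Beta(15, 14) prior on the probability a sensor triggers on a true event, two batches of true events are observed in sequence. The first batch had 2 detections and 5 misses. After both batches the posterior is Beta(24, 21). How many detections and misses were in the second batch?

7 detections and 2 misses

Because Beta–binomial updating is additive in the counts, the combined data contributed (α_post−α_prior, β_post−β_prior) successes and failures.
Total across both batches: 24−15=9 detections, 21−14=7 misses.
Subtract the first batch: 9−2=7 detections and 7−5=2 misses.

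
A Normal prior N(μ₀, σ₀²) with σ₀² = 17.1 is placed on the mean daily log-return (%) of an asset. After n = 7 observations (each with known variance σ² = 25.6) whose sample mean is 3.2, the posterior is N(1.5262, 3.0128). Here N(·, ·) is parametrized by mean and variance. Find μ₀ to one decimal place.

With known observation variance, the Normal–Normal posterior has precision τ_n = τ₀ + n/σ² and mean μ_n = (τ₀μ₀ + (n/σ²)x̄)/τ_n.
Here τ₀ = 1/17.1 = 0.058480 and τ_data = 7/25.6 = 0.273438, so τ_n = 0.331918.
Rearranging for μ₀: μ₀ = (μ_n·τ_n − τ_data·x̄)/τ₀ = (1.5262·0.331918 − 0.273438·3.2) / 0.058480 = -0.368428/0.058480 ≈ -6.3.

μ₀ = -6.3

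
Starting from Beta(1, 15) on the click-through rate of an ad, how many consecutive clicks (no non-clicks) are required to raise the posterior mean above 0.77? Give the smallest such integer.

k = 50

After k clicks and 0 non-clicks the posterior is Beta(1+k, 15), with mean (1+k)/(1+15+k).
Set (1+k)/(16+k) > 0.77 and solve: k > (0.77·16 − 1)/(1 − 0.77) = 49.217.
The smallest integer exceeding 49.217 is 50, and checking k=50: (51)/(66) = 0.7727 > 0.77.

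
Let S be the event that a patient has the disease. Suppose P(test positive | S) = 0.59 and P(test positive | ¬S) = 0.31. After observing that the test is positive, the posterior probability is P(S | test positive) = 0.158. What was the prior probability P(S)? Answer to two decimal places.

In odds form, posterior odds = prior odds × likelihood ratio, so prior odds = posterior odds ÷ LR.
Posterior odds = 0.158/(1−0.158) = 0.1876. LR = 0.59/0.31 = 1.9032.
Prior odds = 0.1876/1.9032 = 0.0986, so P(S) = 0.0986/(1+0.0986) ≈ 0.09.

P(S) = 0.09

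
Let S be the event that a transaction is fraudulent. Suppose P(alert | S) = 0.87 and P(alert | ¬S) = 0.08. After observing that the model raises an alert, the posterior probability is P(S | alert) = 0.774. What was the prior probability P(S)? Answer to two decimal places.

P(S) = 0.24

In odds form, posterior odds = prior odds × likelihood ratio, so prior odds = posterior odds ÷ LR.
Posterior odds = 0.774/(1−0.774) = 3.4248. LR = 0.87/0.08 = 10.8750.
Prior odds = 3.4248/10.8750 = 0.3149, so P(S) = 0.3149/(1+0.3149) ≈ 0.24.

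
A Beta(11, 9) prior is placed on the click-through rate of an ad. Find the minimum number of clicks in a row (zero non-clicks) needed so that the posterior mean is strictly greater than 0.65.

After k clicks and 0 non-clicks the posterior is Beta(11+k, 9), with mean (11+k)/(11+9+k).
Set (11+k)/(20+k) > 0.65 and solve: k > (0.65·20 − 11)/(1 − 0.65) = 5.714.
The smallest integer exceeding 5.714 is 6.

k = 6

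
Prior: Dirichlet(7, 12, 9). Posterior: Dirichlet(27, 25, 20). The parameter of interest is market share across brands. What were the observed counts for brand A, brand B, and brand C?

For a Dirichlet(α) prior with multinomial counts c, the posterior is Dirichlet(α + c) componentwise.
Counts are posterior − prior componentwise: 27−7=20, 25−12=13, 20−9=11.

counts (20, 13, 11)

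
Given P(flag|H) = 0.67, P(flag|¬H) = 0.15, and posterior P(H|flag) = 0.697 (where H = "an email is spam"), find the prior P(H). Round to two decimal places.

Bayes' rule in odds form gives O(H|E) = O(H)·[P(E|H)/P(E|¬H)], hence O(H) = O(H|E)/LR.
Posterior odds = 0.697/(1−0.697) = 2.3003. LR = 0.67/0.15 = 4.4667.
Prior odds = 2.3003/4.4667 = 0.5150, so P(H) = 0.5150/(1+0.5150) ≈ 0.34.

P(H) = 0.34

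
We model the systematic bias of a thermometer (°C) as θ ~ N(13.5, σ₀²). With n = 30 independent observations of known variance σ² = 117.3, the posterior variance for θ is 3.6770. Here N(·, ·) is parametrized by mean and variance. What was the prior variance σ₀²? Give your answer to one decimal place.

Posterior precision equals prior precision plus data precision: 1/σ_n² = 1/σ₀² + n/σ².
So 1/σ₀² = 1/3.6770 − 30/117.3 = 0.271961 − 0.255754 = 0.016207.
Hence σ₀² = 1/0.016207 ≈ 61.7.

σ₀² = 61.7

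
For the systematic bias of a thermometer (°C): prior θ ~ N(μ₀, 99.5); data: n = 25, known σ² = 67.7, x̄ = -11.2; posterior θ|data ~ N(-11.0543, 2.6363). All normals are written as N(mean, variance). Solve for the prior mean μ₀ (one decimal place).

μ₀ = -5.7

With known observation variance, the Normal–Normal posterior has precision τ_n = τ₀ + n/σ² and mean μ_n = (τ₀μ₀ + (n/σ²)x̄)/τ_n.
Here τ₀ = 1/99.5 = 0.010050 and τ_data = 25/67.7 = 0.369276, so τ_n = 0.379326.
Rearranging for μ₀: μ₀ = (μ_n·τ_n − τ_data·x̄)/τ₀ = (-11.0543·0.379326 − 0.369276·-11.2) / 0.010050 = -0.057292/0.010050 ≈ -5.7.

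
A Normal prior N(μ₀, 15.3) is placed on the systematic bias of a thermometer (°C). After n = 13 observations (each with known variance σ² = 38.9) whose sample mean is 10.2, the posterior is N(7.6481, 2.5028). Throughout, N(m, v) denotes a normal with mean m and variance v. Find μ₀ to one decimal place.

μ₀ = -5.4

The posterior mean is a precision-weighted average: μ_n = (τ₀μ₀ + τ_data·x̄)/(τ₀+τ_data), with τ₀=1/σ₀² and τ_data=n/σ².
Here τ₀ = 1/15.3 = 0.065359 and τ_data = 13/38.9 = 0.334190, so τ_n = 0.399549.
Rearranging for μ₀: μ₀ = (μ_n·τ_n − τ_data·x̄)/τ₀ = (7.6481·0.399549 − 0.334190·10.2) / 0.065359 = -0.352947/0.065359 ≈ -5.4.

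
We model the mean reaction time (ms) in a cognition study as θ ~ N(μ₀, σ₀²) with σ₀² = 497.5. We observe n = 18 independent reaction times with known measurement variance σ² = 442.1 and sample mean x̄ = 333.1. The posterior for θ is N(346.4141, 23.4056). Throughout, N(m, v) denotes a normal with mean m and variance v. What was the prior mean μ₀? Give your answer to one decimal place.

The posterior mean is a precision-weighted average: μ_n = (τ₀μ₀ + τ_data·x̄)/(τ₀+τ_data), with τ₀=1/σ₀² and τ_data=n/σ².
Here τ₀ = 1/497.5 = 0.002010 and τ_data = 18/442.1 = 0.040715, so τ_n = 0.042725.
Rearranging for μ₀: μ₀ = (μ_n·τ_n − τ_data·x̄)/τ₀ = (346.4141·0.042725 − 0.040715·333.1) / 0.002010 = 1.238376/0.002010 ≈ 616.1.

μ₀ = 616.1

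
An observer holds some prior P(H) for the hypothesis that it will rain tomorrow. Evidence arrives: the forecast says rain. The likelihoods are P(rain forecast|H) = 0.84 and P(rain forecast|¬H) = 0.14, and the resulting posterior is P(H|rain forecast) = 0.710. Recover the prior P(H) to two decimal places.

P(H) = 0.29

Bayes' rule in odds form gives O(H|E) = O(H)·[P(E|H)/P(E|¬H)], hence O(H) = O(H|E)/LR.
Posterior odds = 0.710/(1−0.710) = 2.4483. LR = 0.84/0.14 = 6.0000.
Prior odds = 2.4483/6.0000 = 0.4081, so P(H) = 0.4081/(1+0.4081) ≈ 0.29.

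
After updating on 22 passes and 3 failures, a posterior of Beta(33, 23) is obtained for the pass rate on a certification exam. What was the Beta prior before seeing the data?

Beta is conjugate to the binomial likelihood: posterior = Beta(α+s, β+f).
Subtract the data counts: 33−22=11, 23−3=20.

Beta(11, 20)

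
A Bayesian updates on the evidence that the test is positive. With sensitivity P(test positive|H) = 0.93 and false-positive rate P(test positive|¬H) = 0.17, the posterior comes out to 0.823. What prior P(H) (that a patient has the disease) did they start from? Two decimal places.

P(H) = 0.46

Bayes' rule in odds form gives O(H|E) = O(H)·[P(E|H)/P(E|¬H)], hence O(H) = O(H|E)/LR.
Posterior odds = 0.823/(1−0.823) = 4.6497. LR = 0.93/0.17 = 5.4706.
Prior odds = 4.6497/5.4706 = 0.8499, so P(H) = 0.8499/(1+0.8499) ≈ 0.46.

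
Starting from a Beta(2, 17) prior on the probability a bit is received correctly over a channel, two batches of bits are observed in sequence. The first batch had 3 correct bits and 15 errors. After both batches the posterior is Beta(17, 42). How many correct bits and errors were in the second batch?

12 correct bits and 10 errors

Sequential conjugate updates are equivalent to a single update on the pooled data, so total successes = posterior α − prior α and total failures = posterior β − prior β.
Total across both batches: 17−2=15 correct bits, 42−17=25 errors.
Subtract the first batch: 15−3=12 correct bits and 25−15=10 errors.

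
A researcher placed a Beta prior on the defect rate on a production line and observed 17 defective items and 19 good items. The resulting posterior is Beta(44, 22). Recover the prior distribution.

Beta(27, 3)

Beta is conjugate to the binomial likelihood: posterior = Beta(α+s, β+f).
Subtract the data counts: 44−17=27, 22−19=3.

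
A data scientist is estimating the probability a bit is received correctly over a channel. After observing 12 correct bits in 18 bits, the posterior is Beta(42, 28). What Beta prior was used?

Beta(30, 22)

Under Beta–binomial conjugacy the posterior parameters are (a+s, b+f).
So a = 42 − 12 = 30 and b = 28 − 6 = 22.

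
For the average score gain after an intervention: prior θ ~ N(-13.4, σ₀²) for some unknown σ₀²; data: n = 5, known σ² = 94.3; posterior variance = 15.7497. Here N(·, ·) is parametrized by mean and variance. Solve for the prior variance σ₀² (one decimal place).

σ₀² = 95.5

For the Normal–Normal model with known σ², precisions add: τ_n = τ₀ + n/σ².
So 1/σ₀² = 1/15.7497 − 5/94.3 = 0.063493 − 0.053022 = 0.010471.
Hence σ₀² = 1/0.010471 ≈ 95.5.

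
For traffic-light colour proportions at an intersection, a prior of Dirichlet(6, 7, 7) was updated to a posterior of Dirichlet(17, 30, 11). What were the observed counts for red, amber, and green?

For a Dirichlet(α) prior with multinomial counts c, the posterior is Dirichlet(α + c) componentwise.
Counts are posterior − prior componentwise: 17−6=11, 30−7=23, 11−7=4.

counts (11, 23, 4)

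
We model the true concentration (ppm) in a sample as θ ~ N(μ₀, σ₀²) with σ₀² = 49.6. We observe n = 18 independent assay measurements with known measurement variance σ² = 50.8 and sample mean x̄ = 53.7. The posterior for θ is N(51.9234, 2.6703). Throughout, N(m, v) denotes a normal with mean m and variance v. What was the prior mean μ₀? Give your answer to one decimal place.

The posterior mean is a precision-weighted average: μ_n = (τ₀μ₀ + τ_data·x̄)/(τ₀+τ_data), with τ₀=1/σ₀² and τ_data=n/σ².
Here τ₀ = 1/49.6 = 0.020161 and τ_data = 18/50.8 = 0.354331, so τ_n = 0.374492.
Rearranging for μ₀: μ₀ = (μ_n·τ_n − τ_data·x̄)/τ₀ = (51.9234·0.374492 − 0.354331·53.7) / 0.020161 = 0.417323/0.020161 ≈ 20.7.

μ₀ = 20.7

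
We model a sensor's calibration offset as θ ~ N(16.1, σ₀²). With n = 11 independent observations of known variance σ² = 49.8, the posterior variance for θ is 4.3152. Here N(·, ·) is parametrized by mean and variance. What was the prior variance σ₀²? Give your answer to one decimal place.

σ₀² = 92.1

Posterior precision equals prior precision plus data precision: 1/σ_n² = 1/σ₀² + n/σ².
So 1/σ₀² = 1/4.3152 − 11/49.8 = 0.231739 − 0.220884 = 0.010855.
Hence σ₀² = 1/0.010855 ≈ 92.1.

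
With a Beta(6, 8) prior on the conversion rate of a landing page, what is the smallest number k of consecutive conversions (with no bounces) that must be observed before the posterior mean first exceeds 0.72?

After k conversions and 0 bounces the posterior is Beta(6+k, 8), with mean (6+k)/(6+8+k).
Set (6+k)/(14+k) > 0.72 and solve: k > (0.72·14 − 6)/(1 − 0.72) = 14.571.
The smallest integer exceeding 14.571 is 15.

k = 15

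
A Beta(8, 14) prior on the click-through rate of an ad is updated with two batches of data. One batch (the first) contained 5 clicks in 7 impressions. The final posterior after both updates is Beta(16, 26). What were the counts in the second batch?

Because Beta–binomial updating is additive in the counts, the combined data contributed (α_post−α_prior, β_post−β_prior) successes and failures.
Total across both batches: 16−8=8 clicks, 26−14=12 non-clicks.
Subtract the first batch: 8−5=3 clicks and 12−2=10 non-clicks.

3 clicks and 10 non-clicks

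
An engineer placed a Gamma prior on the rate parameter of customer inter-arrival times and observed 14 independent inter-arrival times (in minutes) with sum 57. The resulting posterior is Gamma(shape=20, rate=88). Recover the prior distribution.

Gamma(shape=6, rate=31)

Gamma–exponential conjugacy: posterior shape = α + n, posterior rate = β + Σtᵢ.
So α = 20 − 14 = 6 and β = 88 − 57 = 31.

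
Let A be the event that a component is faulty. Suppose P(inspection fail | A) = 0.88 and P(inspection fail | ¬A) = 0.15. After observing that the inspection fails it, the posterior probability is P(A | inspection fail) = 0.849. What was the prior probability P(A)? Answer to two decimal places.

P(A) = 0.49

In odds form, posterior odds = prior odds × likelihood ratio, so prior odds = posterior odds ÷ LR.
Posterior odds = 0.849/(1−0.849) = 5.6225. LR = 0.88/0.15 = 5.8667.
Prior odds = 5.6225/5.8667 = 0.9584, so P(A) = 0.9584/(1+0.9584) ≈ 0.49.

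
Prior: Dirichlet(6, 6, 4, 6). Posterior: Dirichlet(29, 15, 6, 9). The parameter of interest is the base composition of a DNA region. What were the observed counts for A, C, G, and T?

For a Dirichlet(α) prior with multinomial counts c, the posterior is Dirichlet(α + c) componentwise.
Counts are posterior − prior componentwise: 29−6=23, 15−6=9, 6−4=2, 9−6=3.

counts (23, 9, 2, 3)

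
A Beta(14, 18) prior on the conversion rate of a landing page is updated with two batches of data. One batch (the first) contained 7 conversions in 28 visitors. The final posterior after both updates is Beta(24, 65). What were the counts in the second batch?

3 conversions and 26 bounces

Because Beta–binomial updating is additive in the counts, the combined data contributed (α_post−α_prior, β_post−β_prior) successes and failures.
Total across both batches: 24−14=10 conversions, 65−18=47 bounces.
Subtract the first batch: 10−7=3 conversions and 47−21=26 bounces.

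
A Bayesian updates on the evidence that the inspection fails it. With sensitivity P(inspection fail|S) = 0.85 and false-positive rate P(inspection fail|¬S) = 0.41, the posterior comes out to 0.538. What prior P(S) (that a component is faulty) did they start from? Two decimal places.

P(S) = 0.36

In odds form, posterior odds = prior odds × likelihood ratio, so prior odds = posterior odds ÷ LR.
Posterior odds = 0.538/(1−0.538) = 1.1645. LR = 0.85/0.41 = 2.0732.
Prior odds = 1.1645/2.0732 = 0.5617, so P(S) = 0.5617/(1+0.5617) ≈ 0.36.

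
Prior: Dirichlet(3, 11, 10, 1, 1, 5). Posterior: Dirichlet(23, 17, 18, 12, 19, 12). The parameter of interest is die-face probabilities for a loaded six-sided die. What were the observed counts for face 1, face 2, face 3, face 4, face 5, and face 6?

counts (20, 6, 8, 11, 18, 7)

For a Dirichlet(α) prior with multinomial counts c, the posterior is Dirichlet(α + c) componentwise.
Counts are posterior − prior componentwise: 23−3=20, 17−11=6, 18−10=8, 12−1=11, 19−1=18, 12−5=7.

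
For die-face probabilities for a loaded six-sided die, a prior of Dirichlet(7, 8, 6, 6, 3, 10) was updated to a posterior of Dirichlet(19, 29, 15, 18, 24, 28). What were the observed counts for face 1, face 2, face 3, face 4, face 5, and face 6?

counts (12, 21, 9, 12, 21, 18)

For a Dirichlet(α) prior with multinomial counts c, the posterior is Dirichlet(α + c) componentwise.
Counts are posterior − prior componentwise: 19−7=12, 29−8=21, 15−6=9, 18−6=12, 24−3=21, 28−10=18.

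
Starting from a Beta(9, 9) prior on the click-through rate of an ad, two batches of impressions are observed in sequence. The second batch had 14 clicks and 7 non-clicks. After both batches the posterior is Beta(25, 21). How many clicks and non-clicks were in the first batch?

Because Beta–binomial updating is additive in the counts, the combined data contributed (α_post−α_prior, β_post−β_prior) successes and failures.
Total across both batches: 25−9=16 clicks, 21−9=12 non-clicks.
Subtract the second batch: 16−14=2 clicks and 12−7=5 non-clicks.

2 clicks and 5 non-clicks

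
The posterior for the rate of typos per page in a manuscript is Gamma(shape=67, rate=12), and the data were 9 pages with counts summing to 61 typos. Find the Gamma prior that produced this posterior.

Gamma(shape=6, rate=3)

A Gamma(α, β) prior (rate parametrization) on a Poisson rate with n observations summing to S gives posterior Gamma(α+S, β+n).
So α = 67 − 61 = 6 and β = 12 − 9 = 3.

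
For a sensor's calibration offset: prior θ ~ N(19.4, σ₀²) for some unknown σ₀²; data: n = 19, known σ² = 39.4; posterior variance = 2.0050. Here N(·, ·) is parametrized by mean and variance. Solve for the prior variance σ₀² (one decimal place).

Posterior precision equals prior precision plus data precision: 1/σ_n² = 1/σ₀² + n/σ².
So 1/σ₀² = 1/2.0050 − 19/39.4 = 0.498753 − 0.482234 = 0.016519.
Hence σ₀² = 1/0.016519 ≈ 60.5.

σ₀² = 60.5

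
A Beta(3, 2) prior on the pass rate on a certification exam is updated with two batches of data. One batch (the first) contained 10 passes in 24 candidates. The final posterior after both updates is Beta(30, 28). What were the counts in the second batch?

17 passes and 12 failures

Sequential conjugate updates are equivalent to a single update on the pooled data, so total successes = posterior α − prior α and total failures = posterior β − prior β.
Total across both batches: 30−3=27 passes, 28−2=26 failures.
Subtract the first batch: 27−10=17 passes and 26−14=12 failures.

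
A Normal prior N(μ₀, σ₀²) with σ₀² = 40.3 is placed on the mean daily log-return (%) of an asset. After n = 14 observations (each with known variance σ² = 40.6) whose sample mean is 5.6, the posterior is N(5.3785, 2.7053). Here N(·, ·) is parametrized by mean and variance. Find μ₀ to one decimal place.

μ₀ = 2.3

With known observation variance, the Normal–Normal posterior has precision τ_n = τ₀ + n/σ² and mean μ_n = (τ₀μ₀ + (n/σ²)x̄)/τ_n.
Here τ₀ = 1/40.3 = 0.024814 and τ_data = 14/40.6 = 0.344828, so τ_n = 0.369642.
Rearranging for μ₀: μ₀ = (μ_n·τ_n − τ_data·x̄)/τ₀ = (5.3785·0.369642 − 0.344828·5.6) / 0.024814 = 0.057083/0.024814 ≈ 2.3.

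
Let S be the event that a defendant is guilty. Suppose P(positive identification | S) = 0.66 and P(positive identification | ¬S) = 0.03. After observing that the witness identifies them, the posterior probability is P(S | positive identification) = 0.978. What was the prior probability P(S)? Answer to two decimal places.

P(S) = 0.67

In odds form, posterior odds = prior odds × likelihood ratio, so prior odds = posterior odds ÷ LR.
Posterior odds = 0.978/(1−0.978) = 44.4545. LR = 0.66/0.03 = 22.0000.
Prior odds = 44.4545/22.0000 = 2.0207, so P(S) = 2.0207/(1+2.0207) ≈ 0.67.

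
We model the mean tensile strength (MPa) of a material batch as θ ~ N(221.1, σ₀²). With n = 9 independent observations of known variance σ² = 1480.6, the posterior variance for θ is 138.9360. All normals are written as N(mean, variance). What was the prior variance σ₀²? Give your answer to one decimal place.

σ₀² = 893.7

Posterior precision equals prior precision plus data precision: 1/σ_n² = 1/σ₀² + n/σ².
So 1/σ₀² = 1/138.9360 − 9/1480.6 = 0.007198 − 0.006079 = 0.001119.
Hence σ₀² = 1/0.001119 ≈ 893.7.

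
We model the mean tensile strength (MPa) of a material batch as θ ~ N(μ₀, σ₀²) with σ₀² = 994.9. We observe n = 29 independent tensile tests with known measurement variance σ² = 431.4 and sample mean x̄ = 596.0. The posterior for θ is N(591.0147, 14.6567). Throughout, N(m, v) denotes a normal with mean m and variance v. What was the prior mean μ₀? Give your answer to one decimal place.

With known observation variance, the Normal–Normal posterior has precision τ_n = τ₀ + n/σ² and mean μ_n = (τ₀μ₀ + (n/σ²)x̄)/τ_n.
Here τ₀ = 1/994.9 = 0.001005 and τ_data = 29/431.4 = 0.067223, so τ_n = 0.068228.
Rearranging for μ₀: μ₀ = (μ_n·τ_n − τ_data·x̄)/τ₀ = (591.0147·0.068228 − 0.067223·596.0) / 0.001005 = 0.258843/0.001005 ≈ 257.6.

μ₀ = 257.6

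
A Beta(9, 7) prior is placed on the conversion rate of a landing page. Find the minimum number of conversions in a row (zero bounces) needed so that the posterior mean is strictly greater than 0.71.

k = 9

After k conversions and 0 bounces the posterior is Beta(9+k, 7), with mean (9+k)/(9+7+k).
Set (9+k)/(16+k) > 0.71 and solve: k > (0.71·16 − 9)/(1 − 0.71) = 8.138.
The smallest integer exceeding 8.138 is 9.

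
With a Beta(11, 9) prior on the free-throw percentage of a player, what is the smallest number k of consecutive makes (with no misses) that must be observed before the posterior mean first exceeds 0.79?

After k makes and 0 misses the posterior is Beta(11+k, 9), with mean (11+k)/(11+9+k).
Set (11+k)/(20+k) > 0.79 and solve: k > (0.79·20 − 11)/(1 − 0.79) = 22.857.
The smallest integer exceeding 22.857 is 23, and checking k=23: (34)/(43) = 0.7907 > 0.79.

k = 23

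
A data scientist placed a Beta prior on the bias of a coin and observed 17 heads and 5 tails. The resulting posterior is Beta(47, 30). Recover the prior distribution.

Beta(30, 25)

Under Beta–binomial conjugacy the posterior parameters are (α+s, β+f).
So α = 47 − 17 = 30 and β = 30 − 5 = 25.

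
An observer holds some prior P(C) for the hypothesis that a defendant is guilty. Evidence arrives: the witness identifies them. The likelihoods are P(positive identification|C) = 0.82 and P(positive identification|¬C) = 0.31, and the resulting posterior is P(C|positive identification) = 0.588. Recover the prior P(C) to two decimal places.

P(C) = 0.35

In odds form, posterior odds = prior odds × likelihood ratio, so prior odds = posterior odds ÷ LR.
Posterior odds = 0.588/(1−0.588) = 1.4272. LR = 0.82/0.31 = 2.6452.
Prior odds = 1.4272/2.6452 = 0.5395, so P(C) = 0.5395/(1+0.5395) ≈ 0.35.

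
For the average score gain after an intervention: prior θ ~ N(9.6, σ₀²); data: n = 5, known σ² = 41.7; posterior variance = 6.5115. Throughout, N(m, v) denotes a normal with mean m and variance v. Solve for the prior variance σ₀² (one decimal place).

σ₀² = 29.7

Posterior precision equals prior precision plus data precision: 1/σ_n² = 1/σ₀² + n/σ².
So 1/σ₀² = 1/6.5115 − 5/41.7 = 0.153574 − 0.119904 = 0.033670.
Hence σ₀² = 1/0.033670 ≈ 29.7.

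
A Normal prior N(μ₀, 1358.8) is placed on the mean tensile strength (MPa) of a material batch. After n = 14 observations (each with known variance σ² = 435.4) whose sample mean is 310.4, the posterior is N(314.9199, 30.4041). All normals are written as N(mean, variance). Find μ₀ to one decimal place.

The posterior mean is a precision-weighted average: μ_n = (τ₀μ₀ + τ_data·x̄)/(τ₀+τ_data), with τ₀=1/σ₀² and τ_data=n/σ².
Here τ₀ = 1/1358.8 = 0.000736 and τ_data = 14/435.4 = 0.032154, so τ_n = 0.032890.
Rearranging for μ₀: μ₀ = (μ_n·τ_n − τ_data·x̄)/τ₀ = (314.9199·0.032890 − 0.032154·310.4) / 0.000736 = 0.377114/0.000736 ≈ 512.4.

μ₀ = 512.4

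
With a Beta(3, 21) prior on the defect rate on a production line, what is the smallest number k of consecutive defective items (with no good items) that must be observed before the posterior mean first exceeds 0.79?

After k defective items and 0 good items the posterior is Beta(3+k, 21), with mean (3+k)/(3+21+k).
Set (3+k)/(24+k) > 0.79 and solve: k > (0.79·24 − 3)/(1 − 0.79) = 76.000.
The smallest integer exceeding 76.000 is 77.

k = 77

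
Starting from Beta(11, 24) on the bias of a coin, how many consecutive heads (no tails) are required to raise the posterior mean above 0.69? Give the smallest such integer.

After k heads and 0 tails the posterior is Beta(11+k, 24), with mean (11+k)/(11+24+k).
Set (11+k)/(35+k) > 0.69 and solve: k > (0.69·35 − 11)/(1 − 0.69) = 42.419.
The smallest integer exceeding 42.419 is 43.

k = 43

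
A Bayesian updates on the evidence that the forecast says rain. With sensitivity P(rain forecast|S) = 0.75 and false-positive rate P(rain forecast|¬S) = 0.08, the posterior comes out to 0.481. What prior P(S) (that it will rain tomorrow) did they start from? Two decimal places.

In odds form, posterior odds = prior odds × likelihood ratio, so prior odds = posterior odds ÷ LR.
Posterior odds = 0.481/(1−0.481) = 0.9268. LR = 0.75/0.08 = 9.3750.
Prior odds = 0.9268/9.3750 = 0.0989, so P(S) = 0.0989/(1+0.0989) ≈ 0.09.

P(S) = 0.09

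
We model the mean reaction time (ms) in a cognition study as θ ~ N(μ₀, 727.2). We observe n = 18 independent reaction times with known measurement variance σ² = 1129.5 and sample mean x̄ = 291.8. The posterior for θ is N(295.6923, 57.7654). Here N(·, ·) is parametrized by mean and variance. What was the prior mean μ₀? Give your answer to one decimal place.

μ₀ = 340.8

The posterior mean is a precision-weighted average: μ_n = (τ₀μ₀ + τ_data·x̄)/(τ₀+τ_data), with τ₀=1/σ₀² and τ_data=n/σ².
Here τ₀ = 1/727.2 = 0.001375 and τ_data = 18/1129.5 = 0.015936, so τ_n = 0.017311.
Rearranging for μ₀: μ₀ = (μ_n·τ_n − τ_data·x̄)/τ₀ = (295.6923·0.017311 − 0.015936·291.8) / 0.001375 = 0.468605/0.001375 ≈ 340.8.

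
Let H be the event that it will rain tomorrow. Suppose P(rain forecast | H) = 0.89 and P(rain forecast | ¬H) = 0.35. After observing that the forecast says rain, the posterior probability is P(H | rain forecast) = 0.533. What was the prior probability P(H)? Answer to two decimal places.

P(H) = 0.31

In odds form, posterior odds = prior odds × likelihood ratio, so prior odds = posterior odds ÷ LR.
Posterior odds = 0.533/(1−0.533) = 1.1413. LR = 0.89/0.35 = 2.5429.
Prior odds = 1.1413/2.5429 = 0.4488, so P(H) = 0.4488/(1+0.4488) ≈ 0.31.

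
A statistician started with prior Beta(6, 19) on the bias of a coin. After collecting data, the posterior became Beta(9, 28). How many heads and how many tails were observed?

3 heads and 9 tails

Beta is conjugate to the binomial likelihood: posterior = Beta(a+s, b+f).
Match parameters: s=9−6=3, f=28−19=9.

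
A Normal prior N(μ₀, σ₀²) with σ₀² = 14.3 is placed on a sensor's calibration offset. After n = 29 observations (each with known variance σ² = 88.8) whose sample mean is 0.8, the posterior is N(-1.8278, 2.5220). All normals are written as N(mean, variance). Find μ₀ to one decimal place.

μ₀ = -14.1

The posterior mean is a precision-weighted average: μ_n = (τ₀μ₀ + τ_data·x̄)/(τ₀+τ_data), with τ₀=1/σ₀² and τ_data=n/σ².
Here τ₀ = 1/14.3 = 0.069930 and τ_data = 29/88.8 = 0.326577, so τ_n = 0.396507.
Rearranging for μ₀: μ₀ = (μ_n·τ_n − τ_data·x̄)/τ₀ = (-1.8278·0.396507 − 0.326577·0.8) / 0.069930 = -0.985997/0.069930 ≈ -14.1.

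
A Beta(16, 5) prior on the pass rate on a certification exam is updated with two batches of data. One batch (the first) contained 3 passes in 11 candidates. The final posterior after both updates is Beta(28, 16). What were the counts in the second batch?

9 passes and 3 failures

Because Beta–binomial updating is additive in the counts, the combined data contributed (α_post−α_prior, β_post−β_prior) successes and failures.
Total across both batches: 28−16=12 passes, 16−5=11 failures.
Subtract the first batch: 12−3=9 passes and 11−8=3 failures.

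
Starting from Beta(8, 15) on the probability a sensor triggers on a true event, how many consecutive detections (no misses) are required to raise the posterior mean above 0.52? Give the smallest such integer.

k = 9

After k detections and 0 misses the posterior is Beta(8+k, 15), with mean (8+k)/(8+15+k).
Set (8+k)/(23+k) > 0.52 and solve: k > (0.52·23 − 8)/(1 − 0.52) = 8.250.
The smallest integer exceeding 8.250 is 9, and checking k=9: (17)/(32) = 0.5312 > 0.52.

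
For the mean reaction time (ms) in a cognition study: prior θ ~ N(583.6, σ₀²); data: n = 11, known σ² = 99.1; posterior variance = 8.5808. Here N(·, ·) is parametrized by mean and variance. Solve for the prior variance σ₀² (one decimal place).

σ₀² = 180.5

Posterior precision equals prior precision plus data precision: 1/σ_n² = 1/σ₀² + n/σ².
So 1/σ₀² = 1/8.5808 − 11/99.1 = 0.116539 − 0.110999 = 0.005540.
Hence σ₀² = 1/0.005540 ≈ 180.5.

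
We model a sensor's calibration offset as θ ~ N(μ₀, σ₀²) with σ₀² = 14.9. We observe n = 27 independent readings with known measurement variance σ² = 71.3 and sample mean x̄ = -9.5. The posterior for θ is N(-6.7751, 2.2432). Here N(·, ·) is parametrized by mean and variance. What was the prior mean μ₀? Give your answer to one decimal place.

The posterior mean is a precision-weighted average: μ_n = (τ₀μ₀ + τ_data·x̄)/(τ₀+τ_data), with τ₀=1/σ₀² and τ_data=n/σ².
Here τ₀ = 1/14.9 = 0.067114 and τ_data = 27/71.3 = 0.378682, so τ_n = 0.445796.
Rearranging for μ₀: μ₀ = (μ_n·τ_n − τ_data·x̄)/τ₀ = (-6.7751·0.445796 − 0.378682·-9.5) / 0.067114 = 0.577167/0.067114 ≈ 8.6.

μ₀ = 8.6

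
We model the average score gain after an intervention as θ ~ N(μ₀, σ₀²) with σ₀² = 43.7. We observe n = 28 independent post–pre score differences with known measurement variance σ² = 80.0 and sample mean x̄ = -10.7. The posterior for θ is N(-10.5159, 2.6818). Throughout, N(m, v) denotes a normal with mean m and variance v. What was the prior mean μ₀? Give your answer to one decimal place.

μ₀ = -7.7

With known observation variance, the Normal–Normal posterior has precision τ_n = τ₀ + n/σ² and mean μ_n = (τ₀μ₀ + (n/σ²)x̄)/τ_n.
Here τ₀ = 1/43.7 = 0.022883 and τ_data = 28/80.0 = 0.350000, so τ_n = 0.372883.
Rearranging for μ₀: μ₀ = (μ_n·τ_n − τ_data·x̄)/τ₀ = (-10.5159·0.372883 − 0.350000·-10.7) / 0.022883 = -0.176200/0.022883 ≈ -7.7.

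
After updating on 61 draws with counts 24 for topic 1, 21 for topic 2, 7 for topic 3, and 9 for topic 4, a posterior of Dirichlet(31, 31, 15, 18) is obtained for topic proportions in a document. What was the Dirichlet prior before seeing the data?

For a Dirichlet(α) prior with multinomial counts c, the posterior is Dirichlet(α + c) componentwise.
Subtract each count from the matching posterior parameter: 31−24=7, 31−21=10, 15−7=8, 18−9=9.

Dirichlet(7, 10, 8, 9)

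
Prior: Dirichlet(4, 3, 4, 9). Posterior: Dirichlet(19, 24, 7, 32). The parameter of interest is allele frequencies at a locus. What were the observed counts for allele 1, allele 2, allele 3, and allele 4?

counts (15, 21, 3, 23)

For a Dirichlet(α) prior with multinomial counts c, the posterior is Dirichlet(α + c) componentwise.
Counts are posterior − prior componentwise: 19−4=15, 24−3=21, 7−4=3, 32−9=23.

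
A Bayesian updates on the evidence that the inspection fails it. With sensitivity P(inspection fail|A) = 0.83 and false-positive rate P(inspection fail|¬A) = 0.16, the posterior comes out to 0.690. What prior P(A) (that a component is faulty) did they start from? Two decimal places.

P(A) = 0.30

Bayes' rule in odds form gives O(A|E) = O(A)·[P(E|A)/P(E|¬A)], hence O(A) = O(A|E)/LR.
Posterior odds = 0.690/(1−0.690) = 2.2258. LR = 0.83/0.16 = 5.1875.
Prior odds = 2.2258/5.1875 = 0.4291, so P(A) = 0.4291/(1+0.4291) ≈ 0.30.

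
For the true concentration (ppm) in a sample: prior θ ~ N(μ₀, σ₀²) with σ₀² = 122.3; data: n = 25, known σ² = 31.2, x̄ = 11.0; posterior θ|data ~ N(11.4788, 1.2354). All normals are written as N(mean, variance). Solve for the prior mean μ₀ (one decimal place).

With known observation variance, the Normal–Normal posterior has precision τ_n = τ₀ + n/σ² and mean μ_n = (τ₀μ₀ + (n/σ²)x̄)/τ_n.
Here τ₀ = 1/122.3 = 0.008177 and τ_data = 25/31.2 = 0.801282, so τ_n = 0.809459.
Rearranging for μ₀: μ₀ = (μ_n·τ_n − τ_data·x̄)/τ₀ = (11.4788·0.809459 − 0.801282·11.0) / 0.008177 = 0.477516/0.008177 ≈ 58.4.

μ₀ = 58.4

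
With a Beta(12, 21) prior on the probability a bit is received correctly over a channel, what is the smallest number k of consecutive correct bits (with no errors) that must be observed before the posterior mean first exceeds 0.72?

After k correct bits and 0 errors the posterior is Beta(12+k, 21), with mean (12+k)/(12+21+k).
Set (12+k)/(33+k) > 0.72 and solve: k > (0.72·33 − 12)/(1 − 0.72) = 42.000.
The smallest integer exceeding 42.000 is 43.

k = 43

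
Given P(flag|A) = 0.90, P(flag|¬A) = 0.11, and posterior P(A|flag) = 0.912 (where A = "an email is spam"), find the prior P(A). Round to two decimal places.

P(A) = 0.56

Bayes' rule in odds form gives O(A|E) = O(A)·[P(E|A)/P(E|¬A)], hence O(A) = O(A|E)/LR.
Posterior odds = 0.912/(1−0.912) = 10.3636. LR = 0.90/0.11 = 8.1818.
Prior odds = 10.3636/8.1818 = 1.2667, so P(A) = 1.2667/(1+1.2667) ≈ 0.56.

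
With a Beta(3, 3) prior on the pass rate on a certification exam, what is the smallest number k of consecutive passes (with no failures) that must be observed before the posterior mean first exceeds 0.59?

k = 2

After k passes and 0 failures the posterior is Beta(3+k, 3), with mean (3+k)/(3+3+k).
Set (3+k)/(6+k) > 0.59 and solve: k > (0.59·6 − 3)/(1 − 0.59) = 1.317.
The smallest integer exceeding 1.317 is 2, and checking k=2: (5)/(8) = 0.6250 > 0.59.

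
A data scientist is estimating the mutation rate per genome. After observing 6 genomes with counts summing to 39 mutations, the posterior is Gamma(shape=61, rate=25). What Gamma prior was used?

Gamma(shape=22, rate=19)

A Gamma(α, β) prior (rate parametrization) on a Poisson rate with n observations summing to S gives posterior Gamma(α+S, β+n).
So α = 61 − 39 = 22 and β = 25 − 6 = 19.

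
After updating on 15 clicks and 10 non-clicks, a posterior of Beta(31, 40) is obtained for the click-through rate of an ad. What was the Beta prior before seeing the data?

Beta is conjugate to the binomial likelihood: posterior = Beta(α+s, β+f).
So α = 31 − 15 = 16 and β = 40 − 10 = 30.

Beta(16, 30)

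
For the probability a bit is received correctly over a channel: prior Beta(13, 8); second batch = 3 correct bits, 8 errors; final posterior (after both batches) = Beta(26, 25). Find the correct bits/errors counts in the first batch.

10 correct bits and 9 errors

Because Beta–binomial updating is additive in the counts, the combined data contributed (α_post−α_prior, β_post−β_prior) successes and failures.
Total across both batches: 26−13=13 correct bits, 25−8=17 errors.
Subtract the second batch: 13−3=10 correct bits and 17−8=9 errors.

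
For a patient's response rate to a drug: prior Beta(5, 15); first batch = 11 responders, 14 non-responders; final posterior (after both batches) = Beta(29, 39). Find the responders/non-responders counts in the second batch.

Sequential conjugate updates are equivalent to a single update on the pooled data, so total successes = posterior α − prior α and total failures = posterior β − prior β.
Total across both batches: 29−5=24 responders, 39−15=24 non-responders.
Subtract the first batch: 24−11=13 responders and 24−14=10 non-responders.

13 responders and 10 non-responders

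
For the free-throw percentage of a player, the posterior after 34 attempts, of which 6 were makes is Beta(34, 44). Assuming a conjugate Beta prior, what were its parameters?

Beta(28, 16)

Under Beta–binomial conjugacy the posterior parameters are (α+s, β+f).
So α = 34 − 6 = 28 and β = 44 − 28 = 16.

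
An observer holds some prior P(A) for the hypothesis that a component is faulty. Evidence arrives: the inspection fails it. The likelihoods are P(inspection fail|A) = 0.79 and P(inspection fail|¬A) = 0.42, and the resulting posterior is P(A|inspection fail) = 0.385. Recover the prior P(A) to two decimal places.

P(A) = 0.25

In odds form, posterior odds = prior odds × likelihood ratio, so prior odds = posterior odds ÷ LR.
Posterior odds = 0.385/(1−0.385) = 0.6260. LR = 0.79/0.42 = 1.8810.
Prior odds = 0.6260/1.8810 = 0.3328, so P(A) = 0.3328/(1+0.3328) ≈ 0.25.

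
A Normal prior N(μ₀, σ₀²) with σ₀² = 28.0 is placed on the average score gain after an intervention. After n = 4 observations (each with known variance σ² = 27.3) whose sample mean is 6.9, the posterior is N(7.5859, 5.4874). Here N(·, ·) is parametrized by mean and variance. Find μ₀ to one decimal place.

μ₀ = 10.4

With known observation variance, the Normal–Normal posterior has precision τ_n = τ₀ + n/σ² and mean μ_n = (τ₀μ₀ + (n/σ²)x̄)/τ_n.
Here τ₀ = 1/28.0 = 0.035714 and τ_data = 4/27.3 = 0.146520, so τ_n = 0.182234.
Rearranging for μ₀: μ₀ = (μ_n·τ_n − τ_data·x̄)/τ₀ = (7.5859·0.182234 − 0.146520·6.9) / 0.035714 = 0.371421/0.035714 ≈ 10.4.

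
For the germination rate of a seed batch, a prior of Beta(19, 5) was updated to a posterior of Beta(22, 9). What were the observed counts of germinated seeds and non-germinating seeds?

3 germinated seeds and 4 non-germinating seeds

Beta is conjugate to the binomial likelihood: posterior = Beta(α+s, β+f).
So s = 22 − 19 = 3 and f = 9 − 5 = 4.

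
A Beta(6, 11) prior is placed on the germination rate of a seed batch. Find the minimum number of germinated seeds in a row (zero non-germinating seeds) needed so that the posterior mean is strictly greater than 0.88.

k = 75

After k germinated seeds and 0 non-germinating seeds the posterior is Beta(6+k, 11), with mean (6+k)/(6+11+k).
Set (6+k)/(17+k) > 0.88 and solve: k > (0.88·17 − 6)/(1 − 0.88) = 74.667.
The smallest integer exceeding 74.667 is 75.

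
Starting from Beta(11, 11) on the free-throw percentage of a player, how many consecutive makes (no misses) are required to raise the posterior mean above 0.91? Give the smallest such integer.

k = 101

After k makes and 0 misses the posterior is Beta(11+k, 11), with mean (11+k)/(11+11+k).
Set (11+k)/(22+k) > 0.91 and solve: k > (0.91·22 − 11)/(1 − 0.91) = 100.222.
The smallest integer exceeding 100.222 is 101.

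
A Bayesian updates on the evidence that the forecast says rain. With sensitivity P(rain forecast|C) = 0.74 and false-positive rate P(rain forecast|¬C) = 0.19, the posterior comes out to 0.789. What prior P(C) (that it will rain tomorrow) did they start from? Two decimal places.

P(C) = 0.49

In odds form, posterior odds = prior odds × likelihood ratio, so prior odds = posterior odds ÷ LR.
Posterior odds = 0.789/(1−0.789) = 3.7393. LR = 0.74/0.19 = 3.8947.
Prior odds = 3.7393/3.8947 = 0.9601, so P(C) = 0.9601/(1+0.9601) ≈ 0.49.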